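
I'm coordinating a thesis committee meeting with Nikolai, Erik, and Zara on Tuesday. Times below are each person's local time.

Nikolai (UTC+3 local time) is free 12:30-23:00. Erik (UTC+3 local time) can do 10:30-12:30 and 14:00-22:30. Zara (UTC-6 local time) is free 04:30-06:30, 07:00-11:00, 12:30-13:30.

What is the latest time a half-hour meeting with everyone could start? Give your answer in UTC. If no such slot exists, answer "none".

19:00

Nikolai in UTC: 09:30-20:00 (subtract 3h to convert from UTC+3).
Erik in UTC: 07:30-09:30, 11:00-19:30 (subtract 3h to convert from UTC+3).
Zara in UTC: 10:30-12:30, 13:00-17:00, 18:30-19:30 (add 6h to convert from UTC-6).
Nikolai ∩ Erik: 11:00-19:30.
Nikolai ∩ Erik ∩ Zara: 11:00-12:30, 13:00-17:00, 18:30-19:30.
The last common window of at least 30 minutes is 18:30-19:30; a 30-minute meeting can start as late as 19:00 and still end by 19:30.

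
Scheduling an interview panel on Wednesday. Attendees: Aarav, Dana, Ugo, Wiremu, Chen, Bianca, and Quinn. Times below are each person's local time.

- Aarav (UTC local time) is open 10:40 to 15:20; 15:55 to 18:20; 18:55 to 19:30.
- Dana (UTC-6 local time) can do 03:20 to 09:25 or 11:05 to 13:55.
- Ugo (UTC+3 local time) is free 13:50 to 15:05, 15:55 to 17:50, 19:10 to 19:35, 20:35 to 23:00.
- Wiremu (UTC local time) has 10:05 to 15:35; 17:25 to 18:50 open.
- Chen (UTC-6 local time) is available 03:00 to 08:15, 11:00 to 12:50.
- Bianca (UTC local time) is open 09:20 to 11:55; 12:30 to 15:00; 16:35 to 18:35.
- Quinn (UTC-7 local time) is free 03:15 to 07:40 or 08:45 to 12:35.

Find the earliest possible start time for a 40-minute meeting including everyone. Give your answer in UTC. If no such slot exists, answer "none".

10:50

Aarav in UTC: 10:40-15:20, 15:55-18:20, 18:55-19:30.
Dana in UTC: 09:20-15:25, 17:05-19:55 (add 6h to convert from UTC-6).
Ugo in UTC: 10:50-12:05, 12:55-14:50, 16:10-16:35, 17:35-20:00 (subtract 3h to convert from UTC+3).
Wiremu in UTC: 10:05-15:35, 17:25-18:50.
Chen in UTC: 09:00-14:15, 17:00-18:50 (add 6h to convert from UTC-6).
Bianca in UTC: 09:20-11:55, 12:30-15:00, 16:35-18:35.
Quinn in UTC: 10:15-14:40, 15:45-19:35 (add 7h to convert from UTC-7).
Aarav ∩ Dana: 10:40-15:20, 17:05-18:20, 18:55-19:30.
Aarav ∩ Dana ∩ Ugo: 10:50-12:05, 12:55-14:50, 17:35-18:20, 18:55-19:30.
Aarav ∩ Dana ∩ Ugo ∩ Wiremu: 10:50-12:05, 12:55-14:50, 17:35-18:20.
Aarav ∩ Dana ∩ Ugo ∩ Wiremu ∩ Chen: 10:50-12:05, 12:55-14:15, 17:35-18:20.
Aarav ∩ Dana ∩ Ugo ∩ Wiremu ∩ Chen ∩ Bianca: 10:50-11:55, 12:55-14:15, 17:35-18:20.
Aarav ∩ Dana ∩ Ugo ∩ Wiremu ∩ Chen ∩ Bianca ∩ Quinn: 10:50-11:55, 12:55-14:15, 17:35-18:20.
The first common window of at least 40 minutes is 10:50-11:55, so the earliest start is 10:50.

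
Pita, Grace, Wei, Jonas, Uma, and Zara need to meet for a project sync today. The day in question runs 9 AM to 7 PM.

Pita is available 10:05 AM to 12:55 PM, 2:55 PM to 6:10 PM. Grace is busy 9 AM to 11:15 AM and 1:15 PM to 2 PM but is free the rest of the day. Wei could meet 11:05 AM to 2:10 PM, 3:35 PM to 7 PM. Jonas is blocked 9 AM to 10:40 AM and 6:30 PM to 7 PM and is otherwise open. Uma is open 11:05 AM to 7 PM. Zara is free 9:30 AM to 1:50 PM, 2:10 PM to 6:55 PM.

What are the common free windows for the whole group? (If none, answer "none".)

Pita free: 10:05-12:55, 14:55-18:10.
Grace free: 11:15-13:15, 14:00-19:00 (invert busy blocks within the working day).
Wei free: 11:05-14:10, 15:35-19:00.
Jonas free: 10:40-18:30 (invert busy blocks within the working day).
Uma free: 11:05-19:00.
Zara free: 09:30-13:50, 14:10-18:55.
Pita ∩ Grace: 11:15-12:55, 14:55-18:10.
Pita ∩ Grace ∩ Wei: 11:15-12:55, 15:35-18:10.
Pita ∩ Grace ∩ Wei ∩ Jonas: 11:15-12:55, 15:35-18:10.
Pita ∩ Grace ∩ Wei ∩ Jonas ∩ Uma: 11:15-12:55, 15:35-18:10.
Pita ∩ Grace ∩ Wei ∩ Jonas ∩ Uma ∩ Zara: 11:15-12:55, 15:35-18:10.

11:15-12:55, 15:35-18:10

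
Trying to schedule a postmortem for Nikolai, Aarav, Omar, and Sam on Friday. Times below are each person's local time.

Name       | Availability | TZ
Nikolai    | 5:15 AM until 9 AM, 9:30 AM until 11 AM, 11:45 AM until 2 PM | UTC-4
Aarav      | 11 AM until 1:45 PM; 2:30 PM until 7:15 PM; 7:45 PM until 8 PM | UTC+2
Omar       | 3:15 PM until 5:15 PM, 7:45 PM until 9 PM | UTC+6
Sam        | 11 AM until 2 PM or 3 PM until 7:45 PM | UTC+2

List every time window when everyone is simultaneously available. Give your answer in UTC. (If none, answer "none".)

09:15-11:15, 13:45-15:00

Nikolai in UTC: 09:15-13:00, 13:30-15:00, 15:45-18:00 (add 4h to convert from UTC-4).
Aarav in UTC: 09:00-11:45, 12:30-17:15, 17:45-18:00 (subtract 2h to convert from UTC+2).
Omar in UTC: 09:15-11:15, 13:45-15:00 (subtract 6h to convert from UTC+6).
Sam in UTC: 09:00-12:00, 13:00-17:45 (subtract 2h to convert from UTC+2).
Nikolai ∩ Aarav: 09:15-11:45, 12:30-13:00, 13:30-15:00, 15:45-17:15, 17:45-18:00.
Nikolai ∩ Aarav ∩ Omar: 09:15-11:15, 13:45-15:00.
Nikolai ∩ Aarav ∩ Omar ∩ Sam: 09:15-11:15, 13:45-15:00.
Those are the intersection windows.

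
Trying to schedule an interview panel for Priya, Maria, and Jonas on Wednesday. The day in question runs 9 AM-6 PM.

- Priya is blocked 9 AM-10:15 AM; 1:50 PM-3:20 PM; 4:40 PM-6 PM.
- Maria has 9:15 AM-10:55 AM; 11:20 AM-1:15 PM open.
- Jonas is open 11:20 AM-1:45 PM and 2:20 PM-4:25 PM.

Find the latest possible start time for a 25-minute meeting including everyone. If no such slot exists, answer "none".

12:50

Priya free: 10:15-13:50, 15:20-16:40 (invert busy blocks within the working day).
Maria free: 09:15-10:55, 11:20-13:15.
Jonas free: 11:20-13:45, 14:20-16:25.
Priya ∩ Maria: 10:15-10:55, 11:20-13:15.
Priya ∩ Maria ∩ Jonas: 11:20-13:15.
So the common availability across everyone is 11:20-13:15.
The last common window of at least 25 minutes is 11:20-13:15; a 25-minute meeting can start as late as 12:50 and still end by 13:15.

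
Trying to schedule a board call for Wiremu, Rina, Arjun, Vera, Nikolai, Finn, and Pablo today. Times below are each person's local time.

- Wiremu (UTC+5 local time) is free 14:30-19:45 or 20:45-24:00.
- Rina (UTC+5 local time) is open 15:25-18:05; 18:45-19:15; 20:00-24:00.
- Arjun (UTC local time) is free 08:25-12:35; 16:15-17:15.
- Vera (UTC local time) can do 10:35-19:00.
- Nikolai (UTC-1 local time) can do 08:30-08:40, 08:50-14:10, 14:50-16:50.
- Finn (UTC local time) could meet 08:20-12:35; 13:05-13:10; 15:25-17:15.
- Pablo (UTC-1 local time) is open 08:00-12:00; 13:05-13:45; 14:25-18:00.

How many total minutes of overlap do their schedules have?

Wiremu in UTC: 09:30-14:45, 15:45-19:00 (subtract 5h to convert from UTC+5).
Rina in UTC: 10:25-13:05, 13:45-14:15, 15:00-19:00 (subtract 5h to convert from UTC+5).
Arjun in UTC: 08:25-12:35, 16:15-17:15.
Vera in UTC: 10:35-19:00.
Nikolai in UTC: 09:30-09:40, 09:50-15:10, 15:50-17:50 (add 1h to convert from UTC-1).
Finn in UTC: 08:20-12:35, 13:05-13:10, 15:25-17:15.
Pablo in UTC: 09:00-13:00, 14:05-14:45, 15:25-19:00 (add 1h to convert from UTC-1).
Wiremu ∩ Rina: 10:25-13:05, 13:45-14:15, 15:45-19:00.
Wiremu ∩ Rina ∩ Arjun: 10:25-12:35, 16:15-17:15.
Wiremu ∩ Rina ∩ Arjun ∩ Vera: 10:35-12:35, 16:15-17:15.
Wiremu ∩ Rina ∩ Arjun ∩ Vera ∩ Nikolai: 10:35-12:35, 16:15-17:15.
Wiremu ∩ Rina ∩ Arjun ∩ Vera ∩ Nikolai ∩ Finn: 10:35-12:35, 16:15-17:15.
Wiremu ∩ Rina ∩ Arjun ∩ Vera ∩ Nikolai ∩ Finn ∩ Pablo: 10:35-12:35, 16:15-17:15.
Summing the common windows: 120 + 60 = 180 minutes.

180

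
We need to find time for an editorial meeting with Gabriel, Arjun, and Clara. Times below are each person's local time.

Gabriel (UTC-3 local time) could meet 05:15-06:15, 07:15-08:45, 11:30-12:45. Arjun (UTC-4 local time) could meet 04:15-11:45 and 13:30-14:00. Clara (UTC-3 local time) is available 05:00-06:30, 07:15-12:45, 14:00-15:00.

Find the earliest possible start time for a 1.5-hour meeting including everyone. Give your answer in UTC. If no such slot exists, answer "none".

10:15

Gabriel in UTC: 08:15-09:15, 10:15-11:45, 14:30-15:45 (add 3h to convert from UTC-3).
Arjun in UTC: 08:15-15:45, 17:30-18:00 (add 4h to convert from UTC-4).
Clara in UTC: 08:00-09:30, 10:15-15:45, 17:00-18:00 (add 3h to convert from UTC-3).
Gabriel ∩ Arjun: 08:15-09:15, 10:15-11:45, 14:30-15:45.
Gabriel ∩ Arjun ∩ Clara: 08:15-09:15, 10:15-11:45, 14:30-15:45.
The first common window of at least 90 minutes is 10:15-11:45, so the earliest start is 10:15.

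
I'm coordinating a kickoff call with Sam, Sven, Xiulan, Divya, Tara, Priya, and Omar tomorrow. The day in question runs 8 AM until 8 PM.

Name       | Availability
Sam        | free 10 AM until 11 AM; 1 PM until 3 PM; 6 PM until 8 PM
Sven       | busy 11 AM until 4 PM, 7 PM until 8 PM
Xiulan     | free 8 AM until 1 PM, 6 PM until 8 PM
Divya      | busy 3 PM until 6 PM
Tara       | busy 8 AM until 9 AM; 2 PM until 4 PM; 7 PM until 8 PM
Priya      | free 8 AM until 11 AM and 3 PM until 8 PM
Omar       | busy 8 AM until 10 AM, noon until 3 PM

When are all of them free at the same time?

Sam free: 10:00-11:00, 13:00-15:00, 18:00-20:00.
Sven free: 08:00-11:00, 16:00-19:00 (invert busy blocks within the working day).
Xiulan free: 08:00-13:00, 18:00-20:00.
Divya free: 08:00-15:00, 18:00-20:00 (invert busy blocks within the working day).
Tara free: 09:00-14:00, 16:00-19:00 (invert busy blocks within the working day).
Priya free: 08:00-11:00, 15:00-20:00.
Omar free: 10:00-12:00, 15:00-20:00 (invert busy blocks within the working day).
Sam ∩ Sven: 10:00-11:00, 18:00-19:00.
Sam ∩ Sven ∩ Xiulan: 10:00-11:00, 18:00-19:00.
Sam ∩ Sven ∩ Xiulan ∩ Divya: 10:00-11:00, 18:00-19:00.
Sam ∩ Sven ∩ Xiulan ∩ Divya ∩ Tara: 10:00-11:00, 18:00-19:00.
Sam ∩ Sven ∩ Xiulan ∩ Divya ∩ Tara ∩ Priya: 10:00-11:00, 18:00-19:00.
Sam ∩ Sven ∩ Xiulan ∩ Divya ∩ Tara ∩ Priya ∩ Omar: 10:00-11:00, 18:00-19:00.

10:00-11:00, 18:00-19:00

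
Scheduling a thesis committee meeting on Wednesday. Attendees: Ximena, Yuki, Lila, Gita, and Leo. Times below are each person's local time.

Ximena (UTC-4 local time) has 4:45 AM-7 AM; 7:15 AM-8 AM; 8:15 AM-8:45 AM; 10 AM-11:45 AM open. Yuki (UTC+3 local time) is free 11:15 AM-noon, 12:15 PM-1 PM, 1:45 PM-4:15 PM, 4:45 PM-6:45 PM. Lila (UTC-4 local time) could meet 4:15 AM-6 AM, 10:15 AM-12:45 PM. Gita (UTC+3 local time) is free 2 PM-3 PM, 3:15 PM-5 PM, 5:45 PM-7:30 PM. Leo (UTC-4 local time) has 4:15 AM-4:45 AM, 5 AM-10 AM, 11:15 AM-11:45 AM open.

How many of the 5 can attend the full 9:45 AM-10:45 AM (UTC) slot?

2

Ximena in UTC: 08:45-11:00, 11:15-12:00, 12:15-12:45, 14:00-15:45 (add 4h to convert from UTC-4).
Yuki in UTC: 08:15-09:00, 09:15-10:00, 10:45-13:15, 13:45-15:45 (subtract 3h to convert from UTC+3).
Lila in UTC: 08:15-10:00, 14:15-16:45 (add 4h to convert from UTC-4).
Gita in UTC: 11:00-12:00, 12:15-14:00, 14:45-16:30 (subtract 3h to convert from UTC+3).
Leo in UTC: 08:15-08:45, 09:00-14:00, 15:15-15:45 (add 4h to convert from UTC-4).
Ximena and Leo can make the full 09:45-10:45 slot — that's 2.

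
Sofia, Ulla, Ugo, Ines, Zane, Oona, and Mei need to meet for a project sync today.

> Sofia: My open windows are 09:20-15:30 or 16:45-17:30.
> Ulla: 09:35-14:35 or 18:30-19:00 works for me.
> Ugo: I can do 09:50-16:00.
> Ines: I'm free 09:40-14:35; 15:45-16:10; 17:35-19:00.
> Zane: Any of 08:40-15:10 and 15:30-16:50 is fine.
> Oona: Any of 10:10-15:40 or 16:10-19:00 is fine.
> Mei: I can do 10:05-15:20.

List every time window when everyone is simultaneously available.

Sofia ∩ Ulla: 09:35-14:35.
Sofia ∩ Ulla ∩ Ugo: 09:50-14:35.
Sofia ∩ Ulla ∩ Ugo ∩ Ines: 09:50-14:35.
Sofia ∩ Ulla ∩ Ugo ∩ Ines ∩ Zane: 09:50-14:35.
Sofia ∩ Ulla ∩ Ugo ∩ Ines ∩ Zane ∩ Oona: 10:10-14:35.
Sofia ∩ Ulla ∩ Ugo ∩ Ines ∩ Zane ∩ Oona ∩ Mei: 10:10-14:35.
So the common availability across everyone is 10:10-14:35.

10:10-14:35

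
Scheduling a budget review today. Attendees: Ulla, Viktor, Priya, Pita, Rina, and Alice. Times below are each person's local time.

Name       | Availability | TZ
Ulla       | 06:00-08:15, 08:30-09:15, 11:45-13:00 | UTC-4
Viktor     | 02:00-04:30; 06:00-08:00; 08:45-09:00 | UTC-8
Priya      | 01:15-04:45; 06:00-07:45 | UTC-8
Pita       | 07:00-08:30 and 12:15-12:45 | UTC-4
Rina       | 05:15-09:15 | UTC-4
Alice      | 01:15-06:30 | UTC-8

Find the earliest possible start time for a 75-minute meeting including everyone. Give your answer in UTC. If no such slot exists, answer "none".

11:00

Ulla in UTC: 10:00-12:15, 12:30-13:15, 15:45-17:00 (add 4h to convert from UTC-4).
Viktor in UTC: 10:00-12:30, 14:00-16:00, 16:45-17:00 (add 8h to convert from UTC-8).
Priya in UTC: 09:15-12:45, 14:00-15:45 (add 8h to convert from UTC-8).
Pita in UTC: 11:00-12:30, 16:15-16:45 (add 4h to convert from UTC-4).
Rina in UTC: 09:15-13:15 (add 4h to convert from UTC-4).
Alice in UTC: 09:15-14:30 (add 8h to convert from UTC-8).
Ulla ∩ Viktor: 10:00-12:15, 15:45-16:00, 16:45-17:00.
Ulla ∩ Viktor ∩ Priya: 10:00-12:15.
Ulla ∩ Viktor ∩ Priya ∩ Pita: 11:00-12:15.
Ulla ∩ Viktor ∩ Priya ∩ Pita ∩ Rina: 11:00-12:15.
Ulla ∩ Viktor ∩ Priya ∩ Pita ∩ Rina ∩ Alice: 11:00-12:15.
The first common window of at least 75 minutes is 11:00-12:15, so the earliest start is 11:00.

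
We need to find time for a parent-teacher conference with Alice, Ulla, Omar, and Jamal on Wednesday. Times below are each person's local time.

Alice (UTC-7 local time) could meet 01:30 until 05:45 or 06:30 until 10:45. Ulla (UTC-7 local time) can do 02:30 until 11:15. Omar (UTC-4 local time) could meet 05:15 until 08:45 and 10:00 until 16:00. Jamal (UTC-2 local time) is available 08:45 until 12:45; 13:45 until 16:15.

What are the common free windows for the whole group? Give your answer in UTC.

10:45-12:45, 14:00-14:45, 15:45-17:45

Alice in UTC: 08:30-12:45, 13:30-17:45 (add 7h to convert from UTC-7).
Ulla in UTC: 09:30-18:15 (add 7h to convert from UTC-7).
Omar in UTC: 09:15-12:45, 14:00-20:00 (add 4h to convert from UTC-4).
Jamal in UTC: 10:45-14:45, 15:45-18:15 (add 2h to convert from UTC-2).
Alice ∩ Ulla: 09:30-12:45, 13:30-17:45.
Alice ∩ Ulla ∩ Omar: 09:30-12:45, 14:00-17:45.
Alice ∩ Ulla ∩ Omar ∩ Jamal: 10:45-12:45, 14:00-14:45, 15:45-17:45.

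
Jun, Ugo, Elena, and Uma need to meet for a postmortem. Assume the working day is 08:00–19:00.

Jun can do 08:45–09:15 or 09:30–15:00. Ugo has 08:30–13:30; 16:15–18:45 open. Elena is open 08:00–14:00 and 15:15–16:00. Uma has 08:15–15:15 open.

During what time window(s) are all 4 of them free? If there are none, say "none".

08:45-09:15, 09:30-13:30

Jun ∩ Ugo: 08:45-09:15, 09:30-13:30.
Jun ∩ Ugo ∩ Elena: 08:45-09:15, 09:30-13:30.
Jun ∩ Ugo ∩ Elena ∩ Uma: 08:45-09:15, 09:30-13:30.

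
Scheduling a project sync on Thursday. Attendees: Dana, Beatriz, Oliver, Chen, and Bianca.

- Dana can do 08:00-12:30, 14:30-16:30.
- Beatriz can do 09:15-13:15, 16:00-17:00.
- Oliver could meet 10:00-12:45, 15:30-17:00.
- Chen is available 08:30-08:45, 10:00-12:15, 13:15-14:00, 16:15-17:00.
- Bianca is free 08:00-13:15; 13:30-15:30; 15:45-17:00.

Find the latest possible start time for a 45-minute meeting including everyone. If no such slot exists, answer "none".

Dana ∩ Beatriz: 09:15-12:30, 16:00-16:30.
Dana ∩ Beatriz ∩ Oliver: 10:00-12:30, 16:00-16:30.
Dana ∩ Beatriz ∩ Oliver ∩ Chen: 10:00-12:15, 16:15-16:30.
Dana ∩ Beatriz ∩ Oliver ∩ Chen ∩ Bianca: 10:00-12:15, 16:15-16:30.
The last common window of at least 45 minutes is 10:00-12:15; a 45-minute meeting can start as late as 11:30 and still end by 12:15.

11:30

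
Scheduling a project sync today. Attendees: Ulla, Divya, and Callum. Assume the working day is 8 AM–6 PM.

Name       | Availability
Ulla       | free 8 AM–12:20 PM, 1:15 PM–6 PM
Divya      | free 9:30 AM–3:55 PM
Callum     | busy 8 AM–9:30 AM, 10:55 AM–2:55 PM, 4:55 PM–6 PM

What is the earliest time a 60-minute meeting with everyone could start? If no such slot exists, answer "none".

Ulla free: 08:00-12:20, 13:15-18:00.
Divya free: 09:30-15:55.
Callum free: 09:30-10:55, 14:55-16:55 (invert busy blocks within the working day).
Ulla ∩ Divya: 09:30-12:20, 13:15-15:55.
Ulla ∩ Divya ∩ Callum: 09:30-10:55, 14:55-15:55.
The first common window of at least 60 minutes is 09:30-10:55, so the earliest start is 09:30.

09:30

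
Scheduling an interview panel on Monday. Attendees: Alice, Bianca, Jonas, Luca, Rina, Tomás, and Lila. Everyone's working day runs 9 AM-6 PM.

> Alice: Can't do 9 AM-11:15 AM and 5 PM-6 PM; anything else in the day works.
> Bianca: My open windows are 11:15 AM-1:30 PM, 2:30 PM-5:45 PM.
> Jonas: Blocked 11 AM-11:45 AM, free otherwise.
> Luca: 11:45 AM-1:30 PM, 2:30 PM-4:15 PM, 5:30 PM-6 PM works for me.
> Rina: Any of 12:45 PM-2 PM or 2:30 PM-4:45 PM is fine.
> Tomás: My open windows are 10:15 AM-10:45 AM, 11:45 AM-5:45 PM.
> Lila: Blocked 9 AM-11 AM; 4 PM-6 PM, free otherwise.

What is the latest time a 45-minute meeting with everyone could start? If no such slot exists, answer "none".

15:15

Alice free: 11:15-17:00 (invert busy blocks within the working day).
Bianca free: 11:15-13:30, 14:30-17:45.
Jonas free: 09:00-11:00, 11:45-18:00 (invert busy blocks within the working day).
Luca free: 11:45-13:30, 14:30-16:15, 17:30-18:00.
Rina free: 12:45-14:00, 14:30-16:45.
Tomás free: 10:15-10:45, 11:45-17:45.
Lila free: 11:00-16:00 (invert busy blocks within the working day).
Alice ∩ Bianca: 11:15-13:30, 14:30-17:00.
Alice ∩ Bianca ∩ Jonas: 11:45-13:30, 14:30-17:00.
Alice ∩ Bianca ∩ Jonas ∩ Luca: 11:45-13:30, 14:30-16:15.
Alice ∩ Bianca ∩ Jonas ∩ Luca ∩ Rina: 12:45-13:30, 14:30-16:15.
Alice ∩ Bianca ∩ Jonas ∩ Luca ∩ Rina ∩ Tomás: 12:45-13:30, 14:30-16:15.
Alice ∩ Bianca ∩ Jonas ∩ Luca ∩ Rina ∩ Tomás ∩ Lila: 12:45-13:30, 14:30-16:00.
Those are the intersection windows.
The last common window of at least 45 minutes is 14:30-16:00; a 45-minute meeting can start as late as 15:15 and still end by 16:00.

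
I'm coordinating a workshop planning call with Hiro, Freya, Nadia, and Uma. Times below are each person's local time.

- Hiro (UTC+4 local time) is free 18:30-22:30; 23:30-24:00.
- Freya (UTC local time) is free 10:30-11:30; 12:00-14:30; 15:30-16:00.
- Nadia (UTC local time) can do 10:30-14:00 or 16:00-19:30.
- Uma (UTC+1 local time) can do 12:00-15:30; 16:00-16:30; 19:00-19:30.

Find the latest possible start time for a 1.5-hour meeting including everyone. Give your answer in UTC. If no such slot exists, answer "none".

none

Hiro in UTC: 14:30-18:30, 19:30-20:00 (subtract 4h to convert from UTC+4).
Freya in UTC: 10:30-11:30, 12:00-14:30, 15:30-16:00.
Nadia in UTC: 10:30-14:00, 16:00-19:30.
Uma in UTC: 11:00-14:30, 15:00-15:30, 18:00-18:30 (subtract 1h to convert from UTC+1).
Hiro ∩ Freya: 15:30-16:00.
Hiro ∩ Freya ∩ Nadia: ∅.
Hiro ∩ Freya ∩ Nadia ∩ Uma: ∅.
There is no time when everyone is free.
No common window is at least 90 minutes long.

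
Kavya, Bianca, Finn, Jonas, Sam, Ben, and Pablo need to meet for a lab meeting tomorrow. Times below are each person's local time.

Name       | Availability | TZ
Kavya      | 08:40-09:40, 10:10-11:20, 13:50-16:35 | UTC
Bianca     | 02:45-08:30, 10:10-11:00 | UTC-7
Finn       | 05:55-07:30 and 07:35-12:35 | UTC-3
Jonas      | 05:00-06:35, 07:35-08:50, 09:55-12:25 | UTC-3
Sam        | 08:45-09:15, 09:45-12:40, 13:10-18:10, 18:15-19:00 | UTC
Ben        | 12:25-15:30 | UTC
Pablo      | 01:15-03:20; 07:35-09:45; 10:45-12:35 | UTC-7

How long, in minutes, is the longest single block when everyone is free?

Kavya in UTC: 08:40-09:40, 10:10-11:20, 13:50-16:35.
Bianca in UTC: 09:45-15:30, 17:10-18:00 (add 7h to convert from UTC-7).
Finn in UTC: 08:55-10:30, 10:35-15:35 (add 3h to convert from UTC-3).
Jonas in UTC: 08:00-09:35, 10:35-11:50, 12:55-15:25 (add 3h to convert from UTC-3).
Sam in UTC: 08:45-09:15, 09:45-12:40, 13:10-18:10, 18:15-19:00.
Ben in UTC: 12:25-15:30.
Pablo in UTC: 08:15-10:20, 14:35-16:45, 17:45-19:35 (add 7h to convert from UTC-7).
Kavya ∩ Bianca: 10:10-11:20, 13:50-15:30.
Kavya ∩ Bianca ∩ Finn: 10:10-10:30, 10:35-11:20, 13:50-15:30.
Kavya ∩ Bianca ∩ Finn ∩ Jonas: 10:35-11:20, 13:50-15:25.
Kavya ∩ Bianca ∩ Finn ∩ Jonas ∩ Sam: 10:35-11:20, 13:50-15:25.
Kavya ∩ Bianca ∩ Finn ∩ Jonas ∩ Sam ∩ Ben: 13:50-15:25.
Kavya ∩ Bianca ∩ Finn ∩ Jonas ∩ Sam ∩ Ben ∩ Pablo: 14:35-15:25.
The longest is 14:35-15:25 at 50 minutes.

50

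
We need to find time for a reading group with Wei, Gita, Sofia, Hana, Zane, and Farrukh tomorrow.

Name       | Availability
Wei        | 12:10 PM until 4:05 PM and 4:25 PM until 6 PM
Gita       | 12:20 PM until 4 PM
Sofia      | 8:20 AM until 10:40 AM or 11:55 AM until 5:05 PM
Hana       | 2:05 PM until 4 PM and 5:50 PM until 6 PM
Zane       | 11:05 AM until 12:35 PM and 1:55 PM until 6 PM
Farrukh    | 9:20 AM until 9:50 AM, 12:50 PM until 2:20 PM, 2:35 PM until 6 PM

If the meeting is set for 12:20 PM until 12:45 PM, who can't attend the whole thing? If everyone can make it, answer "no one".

Wei: free for 12:20-12:45. Gita: free for 12:20-12:45. Sofia: free for 12:20-12:45. Hana: not fully free for 12:20-12:45. Zane: not fully free for 12:20-12:45. Farrukh: not fully free for 12:20-12:45.

Farrukh, Hana, Zane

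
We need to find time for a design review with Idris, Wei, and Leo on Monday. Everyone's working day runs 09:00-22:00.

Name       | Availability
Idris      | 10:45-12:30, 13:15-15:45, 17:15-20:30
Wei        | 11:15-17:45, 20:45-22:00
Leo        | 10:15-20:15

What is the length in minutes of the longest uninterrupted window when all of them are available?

Idris ∩ Wei: 11:15-12:30, 13:15-15:45, 17:15-17:45.
Idris ∩ Wei ∩ Leo: 11:15-12:30, 13:15-15:45, 17:15-17:45.
So the common availability across everyone is 11:15-12:30, 13:15-15:45, 17:15-17:45.
The longest is 13:15-15:45 at 150 minutes.

150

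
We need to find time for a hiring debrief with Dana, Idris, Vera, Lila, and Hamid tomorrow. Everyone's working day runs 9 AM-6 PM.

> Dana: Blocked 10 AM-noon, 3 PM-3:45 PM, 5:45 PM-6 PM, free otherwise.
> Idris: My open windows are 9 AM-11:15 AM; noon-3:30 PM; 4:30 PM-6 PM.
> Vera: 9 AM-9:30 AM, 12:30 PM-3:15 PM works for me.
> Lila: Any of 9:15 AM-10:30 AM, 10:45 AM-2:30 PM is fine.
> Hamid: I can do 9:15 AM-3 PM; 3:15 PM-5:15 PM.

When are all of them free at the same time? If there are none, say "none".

09:15-09:30, 12:30-14:30

Dana free: 09:00-10:00, 12:00-15:00, 15:45-17:45 (invert busy blocks within the working day).
Idris free: 09:00-11:15, 12:00-15:30, 16:30-18:00.
Vera free: 09:00-09:30, 12:30-15:15.
Lila free: 09:15-10:30, 10:45-14:30.
Hamid free: 09:15-15:00, 15:15-17:15.
Dana ∩ Idris: 09:00-10:00, 12:00-15:00, 16:30-17:45.
Dana ∩ Idris ∩ Vera: 09:00-09:30, 12:30-15:00.
Dana ∩ Idris ∩ Vera ∩ Lila: 09:15-09:30, 12:30-14:30.
Dana ∩ Idris ∩ Vera ∩ Lila ∩ Hamid: 09:15-09:30, 12:30-14:30.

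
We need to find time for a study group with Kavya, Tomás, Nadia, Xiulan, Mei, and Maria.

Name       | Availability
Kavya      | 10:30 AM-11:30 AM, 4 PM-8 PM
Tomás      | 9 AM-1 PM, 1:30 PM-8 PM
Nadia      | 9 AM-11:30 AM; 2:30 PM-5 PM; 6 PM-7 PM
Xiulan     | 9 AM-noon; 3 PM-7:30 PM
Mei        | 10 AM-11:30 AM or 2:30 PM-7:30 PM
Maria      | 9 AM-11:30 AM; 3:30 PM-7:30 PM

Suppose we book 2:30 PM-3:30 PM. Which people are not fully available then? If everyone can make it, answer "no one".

Kavya, Maria, Xiulan

Kavya: not fully free for 14:30-15:30. Tomás: free for 14:30-15:30. Nadia: free for 14:30-15:30. Xiulan: not fully free for 14:30-15:30. Mei: free for 14:30-15:30. Maria: not fully free for 14:30-15:30.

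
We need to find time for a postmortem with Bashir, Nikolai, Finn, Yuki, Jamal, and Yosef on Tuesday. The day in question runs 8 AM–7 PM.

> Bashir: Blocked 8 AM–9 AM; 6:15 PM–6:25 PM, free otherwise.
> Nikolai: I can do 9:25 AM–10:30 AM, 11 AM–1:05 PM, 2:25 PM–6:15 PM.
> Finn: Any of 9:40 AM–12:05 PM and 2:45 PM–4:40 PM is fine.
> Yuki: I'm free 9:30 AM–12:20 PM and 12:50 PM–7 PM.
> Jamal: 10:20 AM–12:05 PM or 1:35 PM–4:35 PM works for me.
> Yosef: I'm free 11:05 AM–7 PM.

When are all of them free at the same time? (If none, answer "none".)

11:05-12:05, 14:45-16:35

Bashir free: 09:00-18:15, 18:25-19:00 (invert busy blocks within the working day).
Nikolai free: 09:25-10:30, 11:00-13:05, 14:25-18:15.
Finn free: 09:40-12:05, 14:45-16:40.
Yuki free: 09:30-12:20, 12:50-19:00.
Jamal free: 10:20-12:05, 13:35-16:35.
Yosef free: 11:05-19:00.
Bashir ∩ Nikolai: 09:25-10:30, 11:00-13:05, 14:25-18:15.
Bashir ∩ Nikolai ∩ Finn: 09:40-10:30, 11:00-12:05, 14:45-16:40.
Bashir ∩ Nikolai ∩ Finn ∩ Yuki: 09:40-10:30, 11:00-12:05, 14:45-16:40.
Bashir ∩ Nikolai ∩ Finn ∩ Yuki ∩ Jamal: 10:20-10:30, 11:00-12:05, 14:45-16:35.
Bashir ∩ Nikolai ∩ Finn ∩ Yuki ∩ Jamal ∩ Yosef: 11:05-12:05, 14:45-16:35.
So the common availability across everyone is 11:05-12:05, 14:45-16:35.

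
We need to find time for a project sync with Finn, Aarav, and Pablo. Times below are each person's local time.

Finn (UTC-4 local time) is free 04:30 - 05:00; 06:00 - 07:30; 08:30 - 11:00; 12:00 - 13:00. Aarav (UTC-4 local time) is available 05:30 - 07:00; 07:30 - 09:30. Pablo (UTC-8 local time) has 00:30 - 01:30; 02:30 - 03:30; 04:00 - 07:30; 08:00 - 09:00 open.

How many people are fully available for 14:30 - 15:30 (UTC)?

Finn in UTC: 08:30-09:00, 10:00-11:30, 12:30-15:00, 16:00-17:00 (add 4h to convert from UTC-4).
Aarav in UTC: 09:30-11:00, 11:30-13:30 (add 4h to convert from UTC-4).
Pablo in UTC: 08:30-09:30, 10:30-11:30, 12:00-15:30, 16:00-17:00 (add 8h to convert from UTC-8).
Pablo can make the full 14:30-15:30 slot — that's 1.

1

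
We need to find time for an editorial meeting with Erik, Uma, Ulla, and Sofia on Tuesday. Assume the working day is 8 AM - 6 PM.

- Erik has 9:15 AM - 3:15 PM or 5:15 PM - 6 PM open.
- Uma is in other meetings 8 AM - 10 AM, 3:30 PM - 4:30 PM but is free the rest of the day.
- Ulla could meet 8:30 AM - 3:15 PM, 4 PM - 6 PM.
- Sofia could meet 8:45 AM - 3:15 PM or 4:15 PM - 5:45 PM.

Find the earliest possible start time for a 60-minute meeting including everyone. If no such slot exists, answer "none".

Erik free: 09:15-15:15, 17:15-18:00.
Uma free: 10:00-15:30, 16:30-18:00 (invert busy blocks within the working day).
Ulla free: 08:30-15:15, 16:00-18:00.
Sofia free: 08:45-15:15, 16:15-17:45.
Erik ∩ Uma: 10:00-15:15, 17:15-18:00.
Erik ∩ Uma ∩ Ulla: 10:00-15:15, 17:15-18:00.
Erik ∩ Uma ∩ Ulla ∩ Sofia: 10:00-15:15, 17:15-17:45.
The first common window of at least 60 minutes is 10:00-15:15, so the earliest start is 10:00.

10:00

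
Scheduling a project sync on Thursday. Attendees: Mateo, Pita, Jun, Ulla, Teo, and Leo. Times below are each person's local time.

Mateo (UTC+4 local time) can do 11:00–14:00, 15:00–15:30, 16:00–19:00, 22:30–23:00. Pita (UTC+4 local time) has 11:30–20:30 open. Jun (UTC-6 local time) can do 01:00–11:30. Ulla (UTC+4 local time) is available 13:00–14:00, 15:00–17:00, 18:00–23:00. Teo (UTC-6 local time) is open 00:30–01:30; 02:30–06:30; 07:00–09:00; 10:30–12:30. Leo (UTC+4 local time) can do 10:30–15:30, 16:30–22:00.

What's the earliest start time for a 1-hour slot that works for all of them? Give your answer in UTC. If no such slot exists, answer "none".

09:00

Mateo in UTC: 07:00-10:00, 11:00-11:30, 12:00-15:00, 18:30-19:00 (subtract 4h to convert from UTC+4).
Pita in UTC: 07:30-16:30 (subtract 4h to convert from UTC+4).
Jun in UTC: 07:00-17:30 (add 6h to convert from UTC-6).
Ulla in UTC: 09:00-10:00, 11:00-13:00, 14:00-19:00 (subtract 4h to convert from UTC+4).
Teo in UTC: 06:30-07:30, 08:30-12:30, 13:00-15:00, 16:30-18:30 (add 6h to convert from UTC-6).
Leo in UTC: 06:30-11:30, 12:30-18:00 (subtract 4h to convert from UTC+4).
Mateo ∩ Pita: 07:30-10:00, 11:00-11:30, 12:00-15:00.
Mateo ∩ Pita ∩ Jun: 07:30-10:00, 11:00-11:30, 12:00-15:00.
Mateo ∩ Pita ∩ Jun ∩ Ulla: 09:00-10:00, 11:00-11:30, 12:00-13:00, 14:00-15:00.
Mateo ∩ Pita ∩ Jun ∩ Ulla ∩ Teo: 09:00-10:00, 11:00-11:30, 12:00-12:30, 14:00-15:00.
Mateo ∩ Pita ∩ Jun ∩ Ulla ∩ Teo ∩ Leo: 09:00-10:00, 11:00-11:30, 14:00-15:00.
The first common window of at least 60 minutes is 09:00-10:00, so the earliest start is 09:00.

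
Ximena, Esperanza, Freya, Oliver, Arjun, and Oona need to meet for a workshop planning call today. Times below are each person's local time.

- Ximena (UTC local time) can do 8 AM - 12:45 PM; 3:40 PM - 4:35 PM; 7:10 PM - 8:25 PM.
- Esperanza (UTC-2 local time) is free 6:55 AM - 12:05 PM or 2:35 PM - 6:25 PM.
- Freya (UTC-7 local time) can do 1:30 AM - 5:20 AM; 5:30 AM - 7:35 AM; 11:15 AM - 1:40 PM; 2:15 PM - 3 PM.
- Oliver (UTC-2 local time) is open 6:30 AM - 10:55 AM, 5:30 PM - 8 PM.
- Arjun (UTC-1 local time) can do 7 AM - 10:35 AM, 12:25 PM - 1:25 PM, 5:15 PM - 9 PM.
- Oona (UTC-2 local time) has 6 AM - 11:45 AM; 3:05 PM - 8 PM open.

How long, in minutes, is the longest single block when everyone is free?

160

Ximena in UTC: 08:00-12:45, 15:40-16:35, 19:10-20:25.
Esperanza in UTC: 08:55-14:05, 16:35-20:25 (add 2h to convert from UTC-2).
Freya in UTC: 08:30-12:20, 12:30-14:35, 18:15-20:40, 21:15-22:00 (add 7h to convert from UTC-7).
Oliver in UTC: 08:30-12:55, 19:30-22:00 (add 2h to convert from UTC-2).
Arjun in UTC: 08:00-11:35, 13:25-14:25, 18:15-22:00 (add 1h to convert from UTC-1).
Oona in UTC: 08:00-13:45, 17:05-22:00 (add 2h to convert from UTC-2).
Ximena ∩ Esperanza: 08:55-12:45, 19:10-20:25.
Ximena ∩ Esperanza ∩ Freya: 08:55-12:20, 12:30-12:45, 19:10-20:25.
Ximena ∩ Esperanza ∩ Freya ∩ Oliver: 08:55-12:20, 12:30-12:45, 19:30-20:25.
Ximena ∩ Esperanza ∩ Freya ∩ Oliver ∩ Arjun: 08:55-11:35, 19:30-20:25.
Ximena ∩ Esperanza ∩ Freya ∩ Oliver ∩ Arjun ∩ Oona: 08:55-11:35, 19:30-20:25.
The longest is 08:55-11:35 at 160 minutes.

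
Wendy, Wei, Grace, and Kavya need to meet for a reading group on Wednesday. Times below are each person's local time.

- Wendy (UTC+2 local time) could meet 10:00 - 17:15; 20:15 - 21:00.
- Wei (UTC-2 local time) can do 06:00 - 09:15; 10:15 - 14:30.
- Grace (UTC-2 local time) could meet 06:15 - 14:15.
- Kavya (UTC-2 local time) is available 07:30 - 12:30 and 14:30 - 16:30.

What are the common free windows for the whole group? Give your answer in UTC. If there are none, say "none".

Wendy in UTC: 08:00-15:15, 18:15-19:00 (subtract 2h to convert from UTC+2).
Wei in UTC: 08:00-11:15, 12:15-16:30 (add 2h to convert from UTC-2).
Grace in UTC: 08:15-16:15 (add 2h to convert from UTC-2).
Kavya in UTC: 09:30-14:30, 16:30-18:30 (add 2h to convert from UTC-2).
Wendy ∩ Wei: 08:00-11:15, 12:15-15:15.
Wendy ∩ Wei ∩ Grace: 08:15-11:15, 12:15-15:15.
Wendy ∩ Wei ∩ Grace ∩ Kavya: 09:30-11:15, 12:15-14:30.
Those are the intersection windows.

09:30-11:15, 12:15-14:30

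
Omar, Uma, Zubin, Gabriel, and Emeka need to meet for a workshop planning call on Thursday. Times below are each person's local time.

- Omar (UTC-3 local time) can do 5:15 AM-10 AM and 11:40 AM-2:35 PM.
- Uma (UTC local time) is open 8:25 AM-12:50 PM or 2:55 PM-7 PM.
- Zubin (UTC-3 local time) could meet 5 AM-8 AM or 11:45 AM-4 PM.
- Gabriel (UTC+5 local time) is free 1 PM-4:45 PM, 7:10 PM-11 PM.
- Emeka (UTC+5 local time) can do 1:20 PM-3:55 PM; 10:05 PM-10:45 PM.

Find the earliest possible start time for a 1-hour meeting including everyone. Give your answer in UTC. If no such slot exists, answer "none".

Omar in UTC: 08:15-13:00, 14:40-17:35 (add 3h to convert from UTC-3).
Uma in UTC: 08:25-12:50, 14:55-19:00.
Zubin in UTC: 08:00-11:00, 14:45-19:00 (add 3h to convert from UTC-3).
Gabriel in UTC: 08:00-11:45, 14:10-18:00 (subtract 5h to convert from UTC+5).
Emeka in UTC: 08:20-10:55, 17:05-17:45 (subtract 5h to convert from UTC+5).
Omar ∩ Uma: 08:25-12:50, 14:55-17:35.
Omar ∩ Uma ∩ Zubin: 08:25-11:00, 14:55-17:35.
Omar ∩ Uma ∩ Zubin ∩ Gabriel: 08:25-11:00, 14:55-17:35.
Omar ∩ Uma ∩ Zubin ∩ Gabriel ∩ Emeka: 08:25-10:55, 17:05-17:35.
So the common availability across everyone is 08:25-10:55, 17:05-17:35.
The first common window of at least 60 minutes is 08:25-10:55, so the earliest start is 08:25.

08:25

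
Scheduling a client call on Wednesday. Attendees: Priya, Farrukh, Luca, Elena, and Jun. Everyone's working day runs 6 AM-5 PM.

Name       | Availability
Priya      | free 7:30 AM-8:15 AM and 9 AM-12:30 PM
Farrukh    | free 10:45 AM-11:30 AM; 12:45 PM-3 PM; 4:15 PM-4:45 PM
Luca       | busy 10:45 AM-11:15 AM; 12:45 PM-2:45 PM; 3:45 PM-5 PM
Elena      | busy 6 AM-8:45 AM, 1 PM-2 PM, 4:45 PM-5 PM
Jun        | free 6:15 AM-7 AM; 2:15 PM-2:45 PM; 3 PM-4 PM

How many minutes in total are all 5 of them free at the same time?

Priya free: 07:30-08:15, 09:00-12:30.
Farrukh free: 10:45-11:30, 12:45-15:00, 16:15-16:45.
Luca free: 06:00-10:45, 11:15-12:45, 14:45-15:45 (invert busy blocks within the working day).
Elena free: 08:45-13:00, 14:00-16:45 (invert busy blocks within the working day).
Jun free: 06:15-07:00, 14:15-14:45, 15:00-16:00.
Priya ∩ Farrukh: 10:45-11:30.
Priya ∩ Farrukh ∩ Luca: 11:15-11:30.
Priya ∩ Farrukh ∩ Luca ∩ Elena: 11:15-11:30.
Priya ∩ Farrukh ∩ Luca ∩ Elena ∩ Jun: ∅.
There is no time when everyone is free.
There is no common window, so the total is 0 minutes.

0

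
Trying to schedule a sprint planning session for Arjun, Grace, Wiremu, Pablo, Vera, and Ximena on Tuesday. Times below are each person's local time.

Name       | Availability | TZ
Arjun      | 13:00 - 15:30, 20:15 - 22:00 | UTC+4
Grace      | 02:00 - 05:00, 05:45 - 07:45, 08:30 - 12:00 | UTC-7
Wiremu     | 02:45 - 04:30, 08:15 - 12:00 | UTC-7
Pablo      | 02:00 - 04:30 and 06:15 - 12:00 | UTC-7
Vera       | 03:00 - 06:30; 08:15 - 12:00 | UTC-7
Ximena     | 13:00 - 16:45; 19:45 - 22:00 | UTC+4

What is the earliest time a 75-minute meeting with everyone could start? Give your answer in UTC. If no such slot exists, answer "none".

10:00

Arjun in UTC: 09:00-11:30, 16:15-18:00 (subtract 4h to convert from UTC+4).
Grace in UTC: 09:00-12:00, 12:45-14:45, 15:30-19:00 (add 7h to convert from UTC-7).
Wiremu in UTC: 09:45-11:30, 15:15-19:00 (add 7h to convert from UTC-7).
Pablo in UTC: 09:00-11:30, 13:15-19:00 (add 7h to convert from UTC-7).
Vera in UTC: 10:00-13:30, 15:15-19:00 (add 7h to convert from UTC-7).
Ximena in UTC: 09:00-12:45, 15:45-18:00 (subtract 4h to convert from UTC+4).
Arjun ∩ Grace: 09:00-11:30, 16:15-18:00.
Arjun ∩ Grace ∩ Wiremu: 09:45-11:30, 16:15-18:00.
Arjun ∩ Grace ∩ Wiremu ∩ Pablo: 09:45-11:30, 16:15-18:00.
Arjun ∩ Grace ∩ Wiremu ∩ Pablo ∩ Vera: 10:00-11:30, 16:15-18:00.
Arjun ∩ Grace ∩ Wiremu ∩ Pablo ∩ Vera ∩ Ximena: 10:00-11:30, 16:15-18:00.
The first common window of at least 75 minutes is 10:00-11:30, so the earliest start is 10:00.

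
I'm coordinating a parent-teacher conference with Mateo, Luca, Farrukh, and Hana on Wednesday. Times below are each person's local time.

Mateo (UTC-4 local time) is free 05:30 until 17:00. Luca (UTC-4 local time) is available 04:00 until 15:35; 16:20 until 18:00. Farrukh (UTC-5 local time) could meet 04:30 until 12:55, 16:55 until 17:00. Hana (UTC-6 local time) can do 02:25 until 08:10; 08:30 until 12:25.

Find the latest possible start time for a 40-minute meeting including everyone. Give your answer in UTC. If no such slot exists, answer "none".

17:15

Mateo in UTC: 09:30-21:00 (add 4h to convert from UTC-4).
Luca in UTC: 08:00-19:35, 20:20-22:00 (add 4h to convert from UTC-4).
Farrukh in UTC: 09:30-17:55, 21:55-22:00 (add 5h to convert from UTC-5).
Hana in UTC: 08:25-14:10, 14:30-18:25 (add 6h to convert from UTC-6).
Mateo ∩ Luca: 09:30-19:35, 20:20-21:00.
Mateo ∩ Luca ∩ Farrukh: 09:30-17:55.
Mateo ∩ Luca ∩ Farrukh ∩ Hana: 09:30-14:10, 14:30-17:55.
So the common availability across everyone is 09:30-14:10, 14:30-17:55.
The last common window of at least 40 minutes is 14:30-17:55; a 40-minute meeting can start as late as 17:15 and still end by 17:55.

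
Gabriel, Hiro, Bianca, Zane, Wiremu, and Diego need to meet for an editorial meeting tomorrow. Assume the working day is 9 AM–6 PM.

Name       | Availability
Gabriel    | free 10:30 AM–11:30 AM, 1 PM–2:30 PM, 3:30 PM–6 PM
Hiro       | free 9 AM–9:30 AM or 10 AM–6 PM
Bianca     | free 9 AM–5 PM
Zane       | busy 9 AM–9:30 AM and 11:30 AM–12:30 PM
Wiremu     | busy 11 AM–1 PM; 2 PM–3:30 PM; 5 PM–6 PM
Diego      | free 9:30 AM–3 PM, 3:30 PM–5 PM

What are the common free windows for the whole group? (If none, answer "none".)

Gabriel free: 10:30-11:30, 13:00-14:30, 15:30-18:00.
Hiro free: 09:00-09:30, 10:00-18:00.
Bianca free: 09:00-17:00.
Zane free: 09:30-11:30, 12:30-18:00 (invert busy blocks within the working day).
Wiremu free: 09:00-11:00, 13:00-14:00, 15:30-17:00 (invert busy blocks within the working day).
Diego free: 09:30-15:00, 15:30-17:00.
Gabriel ∩ Hiro: 10:30-11:30, 13:00-14:30, 15:30-18:00.
Gabriel ∩ Hiro ∩ Bianca: 10:30-11:30, 13:00-14:30, 15:30-17:00.
Gabriel ∩ Hiro ∩ Bianca ∩ Zane: 10:30-11:30, 13:00-14:30, 15:30-17:00.
Gabriel ∩ Hiro ∩ Bianca ∩ Zane ∩ Wiremu: 10:30-11:00, 13:00-14:00, 15:30-17:00.
Gabriel ∩ Hiro ∩ Bianca ∩ Zane ∩ Wiremu ∩ Diego: 10:30-11:00, 13:00-14:00, 15:30-17:00.

10:30-11:00, 13:00-14:00, 15:30-17:00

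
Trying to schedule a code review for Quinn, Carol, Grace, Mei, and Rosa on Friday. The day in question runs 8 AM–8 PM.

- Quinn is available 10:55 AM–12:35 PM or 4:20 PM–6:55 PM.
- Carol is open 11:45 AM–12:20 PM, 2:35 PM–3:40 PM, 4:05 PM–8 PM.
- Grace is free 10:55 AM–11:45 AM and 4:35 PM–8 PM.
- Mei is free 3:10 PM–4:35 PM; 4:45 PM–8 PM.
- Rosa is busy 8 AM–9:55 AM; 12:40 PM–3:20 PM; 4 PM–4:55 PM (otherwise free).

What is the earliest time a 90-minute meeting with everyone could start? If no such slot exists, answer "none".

Quinn free: 10:55-12:35, 16:20-18:55.
Carol free: 11:45-12:20, 14:35-15:40, 16:05-20:00.
Grace free: 10:55-11:45, 16:35-20:00.
Mei free: 15:10-16:35, 16:45-20:00.
Rosa free: 09:55-12:40, 15:20-16:00, 16:55-20:00 (invert busy blocks within the working day).
Quinn ∩ Carol: 11:45-12:20, 16:20-18:55.
Quinn ∩ Carol ∩ Grace: 16:35-18:55.
Quinn ∩ Carol ∩ Grace ∩ Mei: 16:45-18:55.
Quinn ∩ Carol ∩ Grace ∩ Mei ∩ Rosa: 16:55-18:55.
So the common availability across everyone is 16:55-18:55.
The first common window of at least 90 minutes is 16:55-18:55, so the earliest start is 16:55.

16:55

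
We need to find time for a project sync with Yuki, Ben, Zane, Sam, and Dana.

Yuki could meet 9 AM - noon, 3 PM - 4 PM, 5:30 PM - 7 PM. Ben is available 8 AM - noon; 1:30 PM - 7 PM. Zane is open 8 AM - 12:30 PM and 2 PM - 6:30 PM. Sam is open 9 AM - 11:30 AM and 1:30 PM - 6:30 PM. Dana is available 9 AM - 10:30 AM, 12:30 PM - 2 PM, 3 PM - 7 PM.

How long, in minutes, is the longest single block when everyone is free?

90

Yuki ∩ Ben: 09:00-12:00, 15:00-16:00, 17:30-19:00.
Yuki ∩ Ben ∩ Zane: 09:00-12:00, 15:00-16:00, 17:30-18:30.
Yuki ∩ Ben ∩ Zane ∩ Sam: 09:00-11:30, 15:00-16:00, 17:30-18:30.
Yuki ∩ Ben ∩ Zane ∩ Sam ∩ Dana: 09:00-10:30, 15:00-16:00, 17:30-18:30.
The longest is 09:00-10:30 at 90 minutes.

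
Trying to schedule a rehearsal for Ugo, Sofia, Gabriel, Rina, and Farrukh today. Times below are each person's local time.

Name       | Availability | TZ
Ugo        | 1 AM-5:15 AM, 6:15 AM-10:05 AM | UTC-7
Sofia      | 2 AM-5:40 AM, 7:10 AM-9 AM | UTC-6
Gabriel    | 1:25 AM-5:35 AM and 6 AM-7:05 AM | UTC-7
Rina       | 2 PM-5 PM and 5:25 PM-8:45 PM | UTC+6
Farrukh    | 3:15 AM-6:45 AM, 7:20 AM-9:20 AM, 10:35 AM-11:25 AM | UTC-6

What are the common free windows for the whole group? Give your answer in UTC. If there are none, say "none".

09:15-11:00, 11:25-11:40, 13:20-14:05

Ugo in UTC: 08:00-12:15, 13:15-17:05 (add 7h to convert from UTC-7).
Sofia in UTC: 08:00-11:40, 13:10-15:00 (add 6h to convert from UTC-6).
Gabriel in UTC: 08:25-12:35, 13:00-14:05 (add 7h to convert from UTC-7).
Rina in UTC: 08:00-11:00, 11:25-14:45 (subtract 6h to convert from UTC+6).
Farrukh in UTC: 09:15-12:45, 13:20-15:20, 16:35-17:25 (add 6h to convert from UTC-6).
Ugo ∩ Sofia: 08:00-11:40, 13:15-15:00.
Ugo ∩ Sofia ∩ Gabriel: 08:25-11:40, 13:15-14:05.
Ugo ∩ Sofia ∩ Gabriel ∩ Rina: 08:25-11:00, 11:25-11:40, 13:15-14:05.
Ugo ∩ Sofia ∩ Gabriel ∩ Rina ∩ Farrukh: 09:15-11:00, 11:25-11:40, 13:20-14:05.
So the common availability across everyone is 09:15-11:00, 11:25-11:40, 13:20-14:05.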